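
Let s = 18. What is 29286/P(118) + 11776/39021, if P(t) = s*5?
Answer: 63546047/195105 ≈ 325.70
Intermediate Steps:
P(t) = 90 (P(t) = 18*5 = 90)
29286/P(118) + 11776/39021 = 29286/90 + 11776/39021 = 29286*(1/90) + 11776*(1/39021) = 1627/5 + 11776/39021 = 63546047/195105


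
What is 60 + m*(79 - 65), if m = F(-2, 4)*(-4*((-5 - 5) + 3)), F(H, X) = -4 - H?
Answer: -724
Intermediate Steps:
m = -56 (m = (-4 - 1*(-2))*(-4*((-5 - 5) + 3)) = (-4 + 2)*(-4*(-10 + 3)) = -(-8)*(-7) = -2*28 = -56)
60 + m*(79 - 65) = 60 - 56*(79 - 65) = 60 - 56*14 = 60 - 784 = -724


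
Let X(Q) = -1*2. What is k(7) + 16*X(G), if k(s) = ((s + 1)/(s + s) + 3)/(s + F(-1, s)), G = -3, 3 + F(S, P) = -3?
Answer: -199/7 ≈ -28.429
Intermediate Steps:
F(S, P) = -6 (F(S, P) = -3 - 3 = -6)
X(Q) = -2
k(s) = (3 + (1 + s)/(2*s))/(-6 + s) (k(s) = ((s + 1)/(s + s) + 3)/(s - 6) = ((1 + s)/((2*s)) + 3)/(-6 + s) = ((1 + s)*(1/(2*s)) + 3)/(-6 + s) = ((1 + s)/(2*s) + 3)/(-6 + s) = (3 + (1 + s)/(2*s))/(-6 + s))
k(7) + 16*X(G) = (1/2)*(1 + 7*7)/(7*(-6 + 7)) + 16*(-2) = (1/2)*(1/7)*(1 + 49)/1 - 32 = (1/2)*(1/7)*1*50 - 32 = 25/7 - 32 = -199/7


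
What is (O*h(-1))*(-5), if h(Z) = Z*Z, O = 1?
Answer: -5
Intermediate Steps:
h(Z) = Z²
(O*h(-1))*(-5) = (1*(-1)²)*(-5) = (1*1)*(-5) = 1*(-5) = -5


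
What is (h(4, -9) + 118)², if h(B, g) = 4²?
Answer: 17956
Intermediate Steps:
h(B, g) = 16
(h(4, -9) + 118)² = (16 + 118)² = 134² = 17956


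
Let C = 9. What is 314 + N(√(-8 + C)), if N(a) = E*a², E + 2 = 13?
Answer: 325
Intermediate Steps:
E = 11 (E = -2 + 13 = 11)
N(a) = 11*a²
314 + N(√(-8 + C)) = 314 + 11*(√(-8 + 9))² = 314 + 11*(√1)² = 314 + 11*1² = 314 + 11*1 = 314 + 11 = 325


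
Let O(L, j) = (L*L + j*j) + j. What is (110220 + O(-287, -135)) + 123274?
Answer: 333953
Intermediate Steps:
O(L, j) = j + L² + j² (O(L, j) = (L² + j²) + j = j + L² + j²)
(110220 + O(-287, -135)) + 123274 = (110220 + (-135 + (-287)² + (-135)²)) + 123274 = (110220 + (-135 + 82369 + 18225)) + 123274 = (110220 + 100459) + 123274 = 210679 + 123274 = 333953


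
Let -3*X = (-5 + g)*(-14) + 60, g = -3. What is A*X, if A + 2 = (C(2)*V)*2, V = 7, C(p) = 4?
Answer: -3096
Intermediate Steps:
X = -172/3 (X = -((-5 - 3)*(-14) + 60)/3 = -(-8*(-14) + 60)/3 = -(112 + 60)/3 = -⅓*172 = -172/3 ≈ -57.333)
A = 54 (A = -2 + (4*7)*2 = -2 + 28*2 = -2 + 56 = 54)
A*X = 54*(-172/3) = -3096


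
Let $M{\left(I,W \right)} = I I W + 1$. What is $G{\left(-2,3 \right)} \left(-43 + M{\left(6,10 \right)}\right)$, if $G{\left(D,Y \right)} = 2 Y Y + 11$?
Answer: $9222$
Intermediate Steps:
$G{\left(D,Y \right)} = 11 + 2 Y^{2}$ ($G{\left(D,Y \right)} = 2 Y^{2} + 11 = 11 + 2 Y^{2}$)
$M{\left(I,W \right)} = 1 + W I^{2}$ ($M{\left(I,W \right)} = I^{2} W + 1 = W I^{2} + 1 = 1 + W I^{2}$)
$G{\left(-2,3 \right)} \left(-43 + M{\left(6,10 \right)}\right) = \left(11 + 2 \cdot 3^{2}\right) \left(-43 + \left(1 + 10 \cdot 6^{2}\right)\right) = \left(11 + 2 \cdot 9\right) \left(-43 + \left(1 + 10 \cdot 36\right)\right) = \left(11 + 18\right) \left(-43 + \left(1 + 360\right)\right) = 29 \left(-43 + 361\right) = 29 \cdot 318 = 9222$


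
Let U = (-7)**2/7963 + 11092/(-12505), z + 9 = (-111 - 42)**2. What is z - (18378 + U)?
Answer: 500164988781/99577315 ≈ 5022.9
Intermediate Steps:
z = 23400 (z = -9 + (-111 - 42)**2 = -9 + (-153)**2 = -9 + 23409 = 23400)
U = -87712851/99577315 (U = 49*(1/7963) + 11092*(-1/12505) = 49/7963 - 11092/12505 = -87712851/99577315 ≈ -0.88085)
z - (18378 + U) = 23400 - (18378 - 87712851/99577315) = 23400 - 1*1829944182219/99577315 = 23400 - 1829944182219/99577315 = 500164988781/99577315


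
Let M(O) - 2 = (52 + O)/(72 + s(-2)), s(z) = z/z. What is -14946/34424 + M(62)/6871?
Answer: -3743854639/8633246596 ≈ -0.43366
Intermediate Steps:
s(z) = 1
M(O) = 198/73 + O/73 (M(O) = 2 + (52 + O)/(72 + 1) = 2 + (52 + O)/73 = 2 + (52 + O)*(1/73) = 2 + (52/73 + O/73) = 198/73 + O/73)
-14946/34424 + M(62)/6871 = -14946/34424 + (198/73 + (1/73)*62)/6871 = -14946*1/34424 + (198/73 + 62/73)*(1/6871) = -7473/17212 + (260/73)*(1/6871) = -7473/17212 + 260/501583 = -3743854639/8633246596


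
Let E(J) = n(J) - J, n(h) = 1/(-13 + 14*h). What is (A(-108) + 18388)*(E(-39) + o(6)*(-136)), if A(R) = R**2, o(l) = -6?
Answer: 14363173088/559 ≈ 2.5694e+7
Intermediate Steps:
E(J) = 1/(-13 + 14*J) - J
(A(-108) + 18388)*(E(-39) + o(6)*(-136)) = ((-108)**2 + 18388)*((1/(-13 + 14*(-39)) - 1*(-39)) - 6*(-136)) = (11664 + 18388)*((1/(-13 - 546) + 39) + 816) = 30052*((1/(-559) + 39) + 816) = 30052*((-1/559 + 39) + 816) = 30052*(21800/559 + 816) = 30052*(477944/559) = 14363173088/559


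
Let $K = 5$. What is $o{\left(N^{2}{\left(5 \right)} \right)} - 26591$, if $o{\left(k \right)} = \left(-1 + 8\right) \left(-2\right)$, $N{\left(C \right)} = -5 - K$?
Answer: $-26605$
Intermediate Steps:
$N{\left(C \right)} = -10$ ($N{\left(C \right)} = -5 - 5 = -10$)
$o{\left(k \right)} = -14$ ($o{\left(k \right)} = 7 \left(-2\right) = -14$)
$o{\left(N^{2}{\left(5 \right)} \right)} - 26591 = -14 - 26591 = -26605$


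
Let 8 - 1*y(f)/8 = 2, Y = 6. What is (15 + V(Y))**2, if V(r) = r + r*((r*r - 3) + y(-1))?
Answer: 257049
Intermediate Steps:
y(f) = 48 (y(f) = 64 - 8*2 = 64 - 16 = 48)
V(r) = r + r*(45 + r**2) (V(r) = r + r*((r*r - 3) + 48) = r + r*((r**2 - 3) + 48) = r + r*((-3 + r**2) + 48) = r + r*(45 + r**2))
(15 + V(Y))**2 = (15 + 6*(46 + 6**2))**2 = (15 + 6*(46 + 36))**2 = (15 + 6*82)**2 = (15 + 492)**2 = 507**2 = 257049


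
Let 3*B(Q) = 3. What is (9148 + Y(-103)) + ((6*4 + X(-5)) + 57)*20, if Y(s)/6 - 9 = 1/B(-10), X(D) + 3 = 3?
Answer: 10828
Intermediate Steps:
B(Q) = 1 (B(Q) = (⅓)*3 = 1)
X(D) = 0 (X(D) = -3 + 3 = 0)
Y(s) = 60 (Y(s) = 54 + 6/1 = 54 + 6*1 = 54 + 6 = 60)
(9148 + Y(-103)) + ((6*4 + X(-5)) + 57)*20 = (9148 + 60) + ((6*4 + 0) + 57)*20 = 9208 + ((24 + 0) + 57)*20 = 9208 + (24 + 57)*20 = 9208 + 81*20 = 9208 + 1620 = 10828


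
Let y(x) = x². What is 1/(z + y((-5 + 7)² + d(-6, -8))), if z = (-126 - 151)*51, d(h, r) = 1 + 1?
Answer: -1/14091 ≈ -7.0967e-5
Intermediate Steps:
d(h, r) = 2
z = -14127 (z = -277*51 = -14127)
1/(z + y((-5 + 7)² + d(-6, -8))) = 1/(-14127 + ((-5 + 7)² + 2)²) = 1/(-14127 + (2² + 2)²) = 1/(-14127 + (4 + 2)²) = 1/(-14127 + 6²) = 1/(-14127 + 36) = 1/(-14091) = -1/14091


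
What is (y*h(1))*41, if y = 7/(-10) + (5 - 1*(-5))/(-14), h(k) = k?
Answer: -4059/70 ≈ -57.986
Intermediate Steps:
y = -99/70 (y = 7*(-⅒) + (5 + 5)*(-1/14) = -7/10 + 10*(-1/14) = -7/10 - 5/7 = -99/70 ≈ -1.4143)
(y*h(1))*41 = -99/70*1*41 = -99/70*41 = -4059/70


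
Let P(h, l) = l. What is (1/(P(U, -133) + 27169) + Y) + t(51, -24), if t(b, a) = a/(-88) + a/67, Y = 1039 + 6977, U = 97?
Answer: 159721361981/19925532 ≈ 8015.9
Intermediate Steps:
Y = 8016
t(b, a) = 21*a/5896 (t(b, a) = a*(-1/88) + a*(1/67) = -a/88 + a/67 = 21*a/5896)
(1/(P(U, -133) + 27169) + Y) + t(51, -24) = (1/(-133 + 27169) + 8016) + (21/5896)*(-24) = (1/27036 + 8016) - 63/737 = 216720577/27036 - 63/737 = 159721361981/19925532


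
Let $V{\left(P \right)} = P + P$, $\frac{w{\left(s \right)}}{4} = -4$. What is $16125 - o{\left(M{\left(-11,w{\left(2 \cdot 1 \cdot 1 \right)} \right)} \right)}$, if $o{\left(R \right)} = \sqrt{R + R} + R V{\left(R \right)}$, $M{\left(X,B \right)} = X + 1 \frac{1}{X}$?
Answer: $\frac{1921357}{121} - \frac{2 i \sqrt{671}}{11} \approx 15879.0 - 4.7098 i$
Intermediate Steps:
$w{\left(s \right)} = -16$ ($w{\left(s \right)} = 4 \left(-4\right) = -16$)
$V{\left(P \right)} = 2 P$
$M{\left(X,B \right)} = X + \frac{1}{X}$
$o{\left(R \right)} = 2 R^{2} + \sqrt{2} \sqrt{R}$ ($o{\left(R \right)} = \sqrt{R + R} + R 2 R = \sqrt{2 R} + 2 R^{2} = \sqrt{2} \sqrt{R} + 2 R^{2} = 2 R^{2} + \sqrt{2} \sqrt{R}$)
$16125 - o{\left(M{\left(-11,w{\left(2 \cdot 1 \cdot 1 \right)} \right)} \right)} = 16125 - \left(2 \left(-11 + \frac{1}{-11}\right)^{2} + \sqrt{2} \sqrt{-11 + \frac{1}{-11}}\right) = 16125 - \left(2 \left(-11 - \frac{1}{11}\right)^{2} + \sqrt{2} \sqrt{-11 - \frac{1}{11}}\right) = 16125 - \left(2 \left(- \frac{122}{11}\right)^{2} + \sqrt{2} \sqrt{- \frac{122}{11}}\right) = 16125 - \left(2 \cdot \frac{14884}{121} + \sqrt{2} \frac{i \sqrt{1342}}{11}\right) = 16125 - \left(\frac{29768}{121} + \frac{2 i \sqrt{671}}{11}\right) = \frac{1921357}{121} - \frac{2 i \sqrt{671}}{11}$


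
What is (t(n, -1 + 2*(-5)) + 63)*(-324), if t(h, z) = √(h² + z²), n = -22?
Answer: -20412 - 3564*√5 ≈ -28381.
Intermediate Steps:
(t(n, -1 + 2*(-5)) + 63)*(-324) = (√((-22)² + (-1 + 2*(-5))²) + 63)*(-324) = (√(484 + (-1 - 10)²) + 63)*(-324) = (√(484 + (-11)²) + 63)*(-324) = (√(484 + 121) + 63)*(-324) = (√605 + 63)*(-324) = (11*√5 + 63)*(-324) = (63 + 11*√5)*(-324) = -20412 - 3564*√5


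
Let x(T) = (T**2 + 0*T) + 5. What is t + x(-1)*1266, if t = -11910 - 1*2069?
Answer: -6383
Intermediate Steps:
x(T) = 5 + T**2 (x(T) = (T**2 + 0) + 5 = T**2 + 5 = 5 + T**2)
t = -13979 (t = -11910 - 2069 = -13979)
t + x(-1)*1266 = -13979 + (5 + (-1)**2)*1266 = -13979 + (5 + 1)*1266 = -13979 + 6*1266 = -13979 + 7596 = -6383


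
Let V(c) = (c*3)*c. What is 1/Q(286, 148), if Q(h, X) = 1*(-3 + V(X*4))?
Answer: 1/1051389 ≈ 9.5112e-7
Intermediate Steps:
V(c) = 3*c² (V(c) = (3*c)*c = 3*c²)
Q(h, X) = -3 + 48*X² (Q(h, X) = 1*(-3 + 3*(X*4)²) = 1*(-3 + 3*(4*X)²) = 1*(-3 + 3*(16*X²)) = 1*(-3 + 48*X²) = -3 + 48*X²)
1/Q(286, 148) = 1/(-3 + 48*148²) = 1/(-3 + 48*21904) = 1/(-3 + 1051392) = 1/1051389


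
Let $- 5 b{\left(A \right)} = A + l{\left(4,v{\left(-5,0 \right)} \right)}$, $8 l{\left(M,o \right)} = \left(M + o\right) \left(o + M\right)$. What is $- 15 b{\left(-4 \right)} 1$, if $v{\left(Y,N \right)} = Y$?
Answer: $- \frac{93}{8} \approx -11.625$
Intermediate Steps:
$l{\left(M,o \right)} = \frac{\left(M + o\right)^{2}}{8}$ ($l{\left(M,o \right)} = \frac{\left(M + o\right) \left(o + M\right)}{8} = \frac{\left(M + o\right) \left(M + o\right)}{8} = \frac{\left(M + o\right)^{2}}{8}$)
$b{\left(A \right)} = - \frac{1}{40} - \frac{A}{5}$ ($b{\left(A \right)} = - \frac{A + \frac{\left(4 - 5\right)^{2}}{8}}{5} = - \frac{A + \frac{\left(-1\right)^{2}}{8}}{5} = - \frac{A + \frac{1}{8} \cdot 1}{5} = - \frac{A + \frac{1}{8}}{5} = - \frac{\frac{1}{8} + A}{5} = - \frac{1}{40} - \frac{A}{5}$)
$- 15 b{\left(-4 \right)} 1 = - 15 \left(- \frac{1}{40} - - \frac{4}{5}\right) 1 = - 15 \left(- \frac{1}{40} + \frac{4}{5}\right) 1 = \left(-15\right) \frac{31}{40} \cdot 1 = \left(- \frac{93}{8}\right) 1 = - \frac{93}{8}$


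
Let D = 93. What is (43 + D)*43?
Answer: 5848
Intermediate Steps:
(43 + D)*43 = (43 + 93)*43 = 136*43 = 5848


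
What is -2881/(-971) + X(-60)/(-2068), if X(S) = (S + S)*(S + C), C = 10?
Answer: 32977/502007 ≈ 0.065690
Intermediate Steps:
X(S) = 2*S*(10 + S) (X(S) = (S + S)*(S + 10) = (2*S)*(10 + S) = 2*S*(10 + S))
-2881/(-971) + X(-60)/(-2068) = -2881/(-971) + (2*(-60)*(10 - 60))/(-2068) = -2881*(-1/971) + (2*(-60)*(-50))*(-1/2068) = 2881/971 + 6000*(-1/2068) = 2881/971 - 1500/517 = 32977/502007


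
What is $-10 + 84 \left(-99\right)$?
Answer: $-8326$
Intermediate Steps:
$-10 + 84 \left(-99\right) = -10 - 8316 = -8326$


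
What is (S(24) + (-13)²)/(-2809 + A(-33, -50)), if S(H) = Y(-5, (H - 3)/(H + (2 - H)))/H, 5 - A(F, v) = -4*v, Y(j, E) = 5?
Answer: -4061/72096 ≈ -0.056328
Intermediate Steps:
A(F, v) = 5 + 4*v (A(F, v) = 5 - (-4)*v = 5 + 4*v)
S(H) = 5/H
(S(24) + (-13)²)/(-2809 + A(-33, -50)) = (5/24 + (-13)²)/(-2809 + (5 + 4*(-50))) = (5*(1/24) + 169)/(-2809 + (5 - 200)) = (5/24 + 169)/(-2809 - 195) = (4061/24)/(-3004) = (4061/24)*(-1/3004) = -4061/72096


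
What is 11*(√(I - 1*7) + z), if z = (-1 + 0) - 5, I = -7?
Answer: -66 + 11*I*√14 ≈ -66.0 + 41.158*I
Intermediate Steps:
z = -6 (z = -1 - 5 = -6)
11*(√(I - 1*7) + z) = 11*(√(-7 - 1*7) - 6) = 11*(√(-7 - 7) - 6) = 11*(√(-14) - 6) = 11*(I*√14 - 6) = 11*(-6 + I*√14) = -66 + 11*I*√14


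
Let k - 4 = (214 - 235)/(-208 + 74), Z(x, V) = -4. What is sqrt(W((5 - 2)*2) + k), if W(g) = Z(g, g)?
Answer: sqrt(2814)/134 ≈ 0.39587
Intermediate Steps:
W(g) = -4
k = 557/134 (k = 4 + (214 - 235)/(-208 + 74) = 4 - 21/(-134) = 4 - 21*(-1/134) = 4 + 21/134 = 557/134 ≈ 4.1567)
sqrt(W((5 - 2)*2) + k) = sqrt(-4 + 557/134) = sqrt(21/134) = sqrt(2814)/134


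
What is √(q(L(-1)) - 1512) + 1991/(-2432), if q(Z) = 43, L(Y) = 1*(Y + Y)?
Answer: -1991/2432 + I*√1469 ≈ -0.81867 + 38.328*I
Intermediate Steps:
L(Y) = 2*Y (L(Y) = 1*(2*Y) = 2*Y)
√(q(L(-1)) - 1512) + 1991/(-2432) = √(43 - 1512) + 1991/(-2432) = √(-1469) + 1991*(-1/2432) = I*√1469 - 1991/2432 = -1991/2432 + I*√1469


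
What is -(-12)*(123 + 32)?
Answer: 1860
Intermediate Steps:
-(-12)*(123 + 32) = -(-12)*155 = -1*(-1860) = 1860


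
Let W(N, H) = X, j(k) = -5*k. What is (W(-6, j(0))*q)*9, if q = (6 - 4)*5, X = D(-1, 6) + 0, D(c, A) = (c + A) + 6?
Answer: 990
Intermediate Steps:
D(c, A) = 6 + A + c (D(c, A) = (A + c) + 6 = 6 + A + c)
X = 11 (X = (6 + 6 - 1) + 0 = 11 + 0 = 11)
q = 10 (q = 2*5 = 10)
W(N, H) = 11
(W(-6, j(0))*q)*9 = (11*10)*9 = 110*9 = 990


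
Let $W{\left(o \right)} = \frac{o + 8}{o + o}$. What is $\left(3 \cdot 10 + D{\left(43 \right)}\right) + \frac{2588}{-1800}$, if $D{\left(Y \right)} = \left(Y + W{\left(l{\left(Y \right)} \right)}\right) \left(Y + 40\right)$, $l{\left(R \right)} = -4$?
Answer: $\frac{800114}{225} \approx 3556.1$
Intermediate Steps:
$W{\left(o \right)} = \frac{8 + o}{2 o}$
$D{\left(Y \right)} = \left(40 + Y\right) \left(- \frac{1}{2} + Y\right)$ ($D{\left(Y \right)} = \left(Y + \frac{8 - 4}{2 \left(-4\right)}\right) \left(Y + 40\right) = \left(Y + \frac{1}{2} \left(- \frac{1}{4}\right) 4\right) \left(40 + Y\right) = \left(Y - \frac{1}{2}\right) \left(40 + Y\right) = \left(- \frac{1}{2} + Y\right) \left(40 + Y\right) = \left(40 + Y\right) \left(- \frac{1}{2} + Y\right)$)
$\left(3 \cdot 10 + D{\left(43 \right)}\right) + \frac{2588}{-1800} = \left(3 \cdot 10 + \left(-20 + 43^{2} + \frac{79}{2} \cdot 43\right)\right) + \frac{2588}{-1800} = \left(30 + \left(-20 + 1849 + \frac{3397}{2}\right)\right) + 2588 \left(- \frac{1}{1800}\right) = \left(30 + \frac{7055}{2}\right) - \frac{647}{450} = \frac{7115}{2} - \frac{647}{450} = \frac{800114}{225}$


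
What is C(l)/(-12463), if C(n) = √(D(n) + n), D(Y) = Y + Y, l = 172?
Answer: -2*√129/12463 ≈ -0.0018226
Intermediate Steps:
D(Y) = 2*Y
C(n) = √3*√n (C(n) = √(2*n + n) = √(3*n) = √3*√n)
C(l)/(-12463) = (√3*√172)/(-12463) = (√3*(2*√43))*(-1/12463) = (2*√129)*(-1/12463) = -2*√129/12463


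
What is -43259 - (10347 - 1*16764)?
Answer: -36842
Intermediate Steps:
-43259 - (10347 - 1*16764) = -43259 - (10347 - 16764) = -43259 - 1*(-6417) = -43259 + 6417 = -36842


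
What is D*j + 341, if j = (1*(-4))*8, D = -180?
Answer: 6101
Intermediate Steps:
j = -32 (j = -4*8 = -32)
D*j + 341 = -180*(-32) + 341 = 5760 + 341 = 6101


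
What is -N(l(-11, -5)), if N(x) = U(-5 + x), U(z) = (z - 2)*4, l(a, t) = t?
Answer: 48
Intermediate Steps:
U(z) = -8 + 4*z (U(z) = (-2 + z)*4 = -8 + 4*z)
N(x) = -28 + 4*x (N(x) = -8 + 4*(-5 + x) = -8 + (-20 + 4*x) = -28 + 4*x)
-N(l(-11, -5)) = -(-28 + 4*(-5)) = -(-28 - 20) = -1*(-48) = 48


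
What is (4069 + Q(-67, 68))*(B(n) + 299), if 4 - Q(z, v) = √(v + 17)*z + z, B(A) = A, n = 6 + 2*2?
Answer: 1279260 + 20703*√85 ≈ 1.4701e+6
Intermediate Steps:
n = 10 (n = 6 + 4 = 10)
Q(z, v) = 4 - z - z*√(17 + v) (Q(z, v) = 4 - (√(v + 17)*z + z) = 4 - (√(17 + v)*z + z) = 4 - (z*√(17 + v) + z) = 4 - (z + z*√(17 + v)) = 4 + (-z - z*√(17 + v)) = 4 - z - z*√(17 + v))
(4069 + Q(-67, 68))*(B(n) + 299) = (4069 + (4 - 1*(-67) - 1*(-67)*√(17 + 68)))*(10 + 299) = (4069 + (4 + 67 - 1*(-67)*√85))*309 = (4069 + (4 + 67 + 67*√85))*309 = (4069 + (71 + 67*√85))*309 = (4140 + 67*√85)*309 = 1279260 + 20703*√85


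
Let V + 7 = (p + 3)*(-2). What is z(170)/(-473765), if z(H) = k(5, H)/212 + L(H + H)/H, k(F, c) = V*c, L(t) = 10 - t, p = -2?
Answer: 16503/853724530 ≈ 1.9331e-5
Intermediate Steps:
V = -9 (V = -7 + (-2 + 3)*(-2) = -7 + 1*(-2) = -7 - 2 = -9)
k(F, c) = -9*c
z(H) = -9*H/212 + (10 - 2*H)/H (z(H) = -9*H/212 + (10 - (H + H))/H = -9*H*(1/212) + (10 - 2*H)/H = -9*H/212 + (10 - 2*H)/H)
z(170)/(-473765) = (-2 + 10/170 - 9/212*170)/(-473765) = (-2 + 10*(1/170) - 765/106)*(-1/473765) = (-2 + 1/17 - 765/106)*(-1/473765) = -16503/1802*(-1/473765) = 16503/853724530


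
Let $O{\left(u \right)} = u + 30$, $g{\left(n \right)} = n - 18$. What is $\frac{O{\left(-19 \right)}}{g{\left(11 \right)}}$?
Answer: $- \frac{11}{7} \approx -1.5714$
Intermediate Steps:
$g{\left(n \right)} = -18 + n$
$O{\left(u \right)} = 30 + u$
$\frac{O{\left(-19 \right)}}{g{\left(11 \right)}} = \frac{30 - 19}{-18 + 11} = \frac{11}{-7} = 11 \left(- \frac{1}{7}\right) = - \frac{11}{7}$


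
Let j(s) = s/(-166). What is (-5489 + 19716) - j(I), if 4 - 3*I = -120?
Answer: 3542585/249 ≈ 14227.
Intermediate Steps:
I = 124/3 (I = 4/3 - ⅓*(-120) = 4/3 + 40 = 124/3 ≈ 41.333)
j(s) = -s/166 (j(s) = s*(-1/166) = -s/166)
(-5489 + 19716) - j(I) = (-5489 + 19716) - (-1)*124/(166*3) = 14227 - 1*(-62/249) = 14227 + 62/249 = 3542585/249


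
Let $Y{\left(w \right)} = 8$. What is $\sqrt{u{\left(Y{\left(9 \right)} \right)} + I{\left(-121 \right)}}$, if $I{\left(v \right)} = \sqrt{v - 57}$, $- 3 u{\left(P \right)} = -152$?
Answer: $\frac{\sqrt{456 + 9 i \sqrt{178}}}{3} \approx 7.1785 + 0.92929 i$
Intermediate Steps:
$u{\left(P \right)} = \frac{152}{3}$ ($u{\left(P \right)} = \left(- \frac{1}{3}\right) \left(-152\right) = \frac{152}{3}$)
$I{\left(v \right)} = \sqrt{-57 + v}$
$\sqrt{u{\left(Y{\left(9 \right)} \right)} + I{\left(-121 \right)}} = \sqrt{\frac{152}{3} + \sqrt{-57 - 121}} = \sqrt{\frac{152}{3} + \sqrt{-178}} = \sqrt{\frac{152}{3} + i \sqrt{178}}$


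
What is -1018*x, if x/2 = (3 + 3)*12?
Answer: -146592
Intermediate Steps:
x = 144 (x = 2*((3 + 3)*12) = 2*(6*12) = 2*72 = 144)
-1018*x = -1018*144 = -146592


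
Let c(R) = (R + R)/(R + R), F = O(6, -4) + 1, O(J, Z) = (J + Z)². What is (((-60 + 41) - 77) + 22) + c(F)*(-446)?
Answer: -520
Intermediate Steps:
F = 5 (F = (6 - 4)² + 1 = 2² + 1 = 4 + 1 = 5)
c(R) = 1 (c(R) = (2*R)/((2*R)) = (2*R)*(1/(2*R)) = 1)
(((-60 + 41) - 77) + 22) + c(F)*(-446) = (((-60 + 41) - 77) + 22) + 1*(-446) = ((-19 - 77) + 22) - 446 = (-96 + 22) - 446 = -74 - 446 = -520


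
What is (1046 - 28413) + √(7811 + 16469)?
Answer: -27367 + 2*√6070 ≈ -27211.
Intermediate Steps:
(1046 - 28413) + √(7811 + 16469) = -27367 + √24280 = -27367 + 2*√6070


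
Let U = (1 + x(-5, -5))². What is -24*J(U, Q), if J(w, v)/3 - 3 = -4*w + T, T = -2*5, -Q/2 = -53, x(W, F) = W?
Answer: 5112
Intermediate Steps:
Q = 106 (Q = -2*(-53) = 106)
T = -10
U = 16 (U = (1 - 5)² = (-4)² = 16)
J(w, v) = -21 - 12*w (J(w, v) = 9 + 3*(-4*w - 10) = 9 + 3*(-10 - 4*w) = 9 + (-30 - 12*w) = -21 - 12*w)
-24*J(U, Q) = -24*(-21 - 12*16) = -24*(-21 - 192) = -24*(-213) = 5112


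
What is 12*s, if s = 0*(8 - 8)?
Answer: 0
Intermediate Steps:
s = 0 (s = 0*0 = 0)
12*s = 12*0 = 0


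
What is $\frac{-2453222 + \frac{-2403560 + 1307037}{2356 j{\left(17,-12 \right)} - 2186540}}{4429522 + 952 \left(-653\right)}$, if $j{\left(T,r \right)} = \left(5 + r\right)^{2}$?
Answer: $- \frac{5080857174789}{7886456041136} \approx -0.64425$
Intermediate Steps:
$\frac{-2453222 + \frac{-2403560 + 1307037}{2356 j{\left(17,-12 \right)} - 2186540}}{4429522 + 952 \left(-653\right)} = \frac{-2453222 + \frac{-2403560 + 1307037}{2356 \left(5 - 12\right)^{2} - 2186540}}{4429522 + 952 \left(-653\right)} = \frac{-2453222 - \frac{1096523}{2356 \left(-7\right)^{2} - 2186540}}{4429522 - 621656} = \frac{-2453222 - \frac{1096523}{2356 \cdot 49 - 2186540}}{3807866} = \left(-2453222 - \frac{1096523}{115444 - 2186540}\right) \frac{1}{3807866} = \left(-2453222 - \frac{1096523}{-2071096}\right) \frac{1}{3807866} = \left(-2453222 - - \frac{1096523}{2071096}\right) \frac{1}{3807866} = \left(-2453222 + \frac{1096523}{2071096}\right) \frac{1}{3807866} = \left(- \frac{5080857174789}{2071096}\right) \frac{1}{3807866} = - \frac{5080857174789}{7886456041136}$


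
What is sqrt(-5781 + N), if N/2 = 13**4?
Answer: sqrt(51341) ≈ 226.59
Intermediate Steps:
N = 57122 (N = 2*13**4 = 2*28561 = 57122)
sqrt(-5781 + N) = sqrt(-5781 + 57122) = sqrt(51341)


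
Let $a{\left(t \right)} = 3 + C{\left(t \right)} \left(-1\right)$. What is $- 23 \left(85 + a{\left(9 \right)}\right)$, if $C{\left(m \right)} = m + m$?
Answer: $-1610$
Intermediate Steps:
$C{\left(m \right)} = 2 m$
$a{\left(t \right)} = 3 - 2 t$ ($a{\left(t \right)} = 3 + 2 t \left(-1\right) = 3 - 2 t$)
$- 23 \left(85 + a{\left(9 \right)}\right) = - 23 \left(85 + \left(3 - 18\right)\right) = - 23 \left(85 - 15\right) = \left(-23\right) 70 = -1610$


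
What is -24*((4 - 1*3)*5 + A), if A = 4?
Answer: -216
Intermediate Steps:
-24*((4 - 1*3)*5 + A) = -24*((4 - 1*3)*5 + 4) = -24*((4 - 3)*5 + 4) = -24*(1*5 + 4) = -24*(5 + 4) = -24*9 = -216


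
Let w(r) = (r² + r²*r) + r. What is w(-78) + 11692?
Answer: -456854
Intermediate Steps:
w(r) = r + r² + r³ (w(r) = (r² + r³) + r = r + r² + r³)
w(-78) + 11692 = -78*(1 - 78 + (-78)²) + 11692 = -78*(1 - 78 + 6084) + 11692 = -78*6007 + 11692 = -468546 + 11692 = -456854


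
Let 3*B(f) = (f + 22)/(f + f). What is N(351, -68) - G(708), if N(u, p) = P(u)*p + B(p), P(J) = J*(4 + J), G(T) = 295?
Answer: -1728580717/204 ≈ -8.4734e+6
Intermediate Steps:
B(f) = (22 + f)/(6*f) (B(f) = ((f + 22)/(f + f))/3 = ((22 + f)/((2*f)))/3 = ((22 + f)*(1/(2*f)))/3 = ((22 + f)/(2*f))/3 = (22 + f)/(6*f))
N(u, p) = (22 + p)/(6*p) + p*u*(4 + u) (N(u, p) = (u*(4 + u))*p + (22 + p)/(6*p) = p*u*(4 + u) + (22 + p)/(6*p) = (22 + p)/(6*p) + p*u*(4 + u))
N(351, -68) - G(708) = (1/6)*(22 - 68 + 6*351*(-68)**2*(4 + 351))/(-68) - 1*295 = (1/6)*(-1/68)*(22 - 68 + 6*351*4624*355) - 295 = (1/6)*(-1/68)*(22 - 68 + 3457041120) - 295 = (1/6)*(-1/68)*3457041074 - 295 = -1728520537/204 - 295 = -1728580717/204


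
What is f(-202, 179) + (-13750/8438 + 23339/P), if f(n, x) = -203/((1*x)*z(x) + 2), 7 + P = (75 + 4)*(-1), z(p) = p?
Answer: -3174204882415/11626289862 ≈ -273.02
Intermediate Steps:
P = -86 (P = -7 + (75 + 4)*(-1) = -7 + 79*(-1) = -7 - 79 = -86)
f(n, x) = -203/(2 + x**2) (f(n, x) = -203/((1*x)*x + 2) = -203/(x*x + 2) = -203/(x**2 + 2) = -203/(2 + x**2))
f(-202, 179) + (-13750/8438 + 23339/P) = -203/(2 + 179**2) + (-13750/8438 + 23339/(-86)) = -203/(2 + 32041) + (-13750*1/8438 + 23339*(-1/86)) = -203/32043 + (-6875/4219 - 23339/86) = -203*1/32043 - 99058491/362834 = -203/32043 - 99058491/362834 = -3174204882415/11626289862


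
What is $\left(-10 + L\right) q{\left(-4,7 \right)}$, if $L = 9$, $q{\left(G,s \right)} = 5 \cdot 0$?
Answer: $0$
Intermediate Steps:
$q{\left(G,s \right)} = 0$
$\left(-10 + L\right) q{\left(-4,7 \right)} = \left(-10 + 9\right) 0 = \left(-1\right) 0 = 0$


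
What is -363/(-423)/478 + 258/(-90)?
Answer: -321811/112330 ≈ -2.8649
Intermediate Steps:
-363/(-423)/478 + 258/(-90) = -363*(-1/423)*(1/478) + 258*(-1/90) = (121/141)*(1/478) - 43/15 = 121/67398 - 43/15 = -321811/112330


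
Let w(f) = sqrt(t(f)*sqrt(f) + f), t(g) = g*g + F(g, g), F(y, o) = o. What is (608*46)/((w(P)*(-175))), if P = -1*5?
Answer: -27968*sqrt(5)/(875*sqrt(-1 + 4*I*sqrt(5))) ≈ -15.883 + 17.757*I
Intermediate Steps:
t(g) = g + g**2 (t(g) = g*g + g = g**2 + g = g + g**2)
P = -5
w(f) = sqrt(f + f**(3/2)*(1 + f)) (w(f) = sqrt((f*(1 + f))*sqrt(f) + f) = sqrt(f**(3/2)*(1 + f) + f) = sqrt(f + f**(3/2)*(1 + f)))
(608*46)/((w(P)*(-175))) = (608*46)/((sqrt(-5 + (-5)**(3/2)*(1 - 5))*(-175))) = 27968/((sqrt(-5 - 5*I*sqrt(5)*(-4))*(-175))) = 27968/((sqrt(-5 + 20*I*sqrt(5))*(-175))) = 27968/((-175*sqrt(-5 + 20*I*sqrt(5)))) = 27968*(-1/(175*sqrt(-5 + 20*I*sqrt(5)))) = -27968/(175*sqrt(-5 + 20*I*sqrt(5)))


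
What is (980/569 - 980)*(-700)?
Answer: 389648000/569 ≈ 6.8479e+5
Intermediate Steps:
(980/569 - 980)*(-700) = -556640/569*(-700) = 389648000/569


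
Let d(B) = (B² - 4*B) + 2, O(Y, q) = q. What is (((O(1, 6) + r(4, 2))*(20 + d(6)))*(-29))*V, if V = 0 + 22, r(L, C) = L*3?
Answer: -390456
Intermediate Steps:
r(L, C) = 3*L
d(B) = 2 + B² - 4*B
V = 22
(((O(1, 6) + r(4, 2))*(20 + d(6)))*(-29))*V = (((6 + 3*4)*(20 + (2 + 6² - 4*6)))*(-29))*22 = (((6 + 12)*(20 + (2 + 36 - 24)))*(-29))*22 = ((18*(20 + 14))*(-29))*22 = ((18*34)*(-29))*22 = (612*(-29))*22 = -17748*22 = -390456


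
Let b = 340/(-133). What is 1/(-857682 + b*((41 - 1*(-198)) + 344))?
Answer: -133/114269926 ≈ -1.1639e-6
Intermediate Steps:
b = -340/133 (b = 340*(-1/133) = -340/133 ≈ -2.5564)
1/(-857682 + b*((41 - 1*(-198)) + 344)) = 1/(-857682 - 340*((41 - 1*(-198)) + 344)/133) = 1/(-857682 - 340*((41 + 198) + 344)/133) = 1/(-857682 - 340*(239 + 344)/133) = 1/(-857682 - 340/133*583) = 1/(-857682 - 198220/133) = 1/(-114269926/133) = -133/114269926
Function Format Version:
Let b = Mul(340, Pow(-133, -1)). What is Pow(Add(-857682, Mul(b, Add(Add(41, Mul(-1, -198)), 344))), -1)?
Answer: Rational(-133, 114269926) ≈ -1.1639e-6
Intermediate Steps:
b = Rational(-340, 133) (b = Mul(340, Rational(-1, 133)) = Rational(-340, 133) ≈ -2.5564)
Pow(Add(-857682, Mul(b, Add(Add(41, Mul(-1, -198)), 344))), -1) = Pow(Add(-857682, Mul(Rational(-340, 133), Add(Add(41, Mul(-1, -198)), 344))), -1) = Pow(Add(-857682, Mul(Rational(-340, 133), Add(Add(41, 198), 344))), -1) = Pow(Add(-857682, Mul(Rational(-340, 133), Add(239, 344))), -1) = Pow(Add(-857682, Mul(Rational(-340, 133), 583)), -1) = Pow(Add(-857682, Rational(-198220, 133)), -1) = Pow(Rational(-114269926, 133), -1) = Rational(-133, 114269926)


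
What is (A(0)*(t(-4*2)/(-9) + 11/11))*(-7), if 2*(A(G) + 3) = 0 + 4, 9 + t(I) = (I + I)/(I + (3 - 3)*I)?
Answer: 112/9 ≈ 12.444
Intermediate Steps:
t(I) = -7 (t(I) = -9 + (I + I)/(I + (3 - 3)*I) = -9 + (2*I)/(I + 0*I) = -9 + (2*I)/(I + 0) = -9 + (2*I)/I = -9 + 2 = -7)
A(G) = -1 (A(G) = -3 + (0 + 4)/2 = -3 + (1/2)*4 = -3 + 2 = -1)
(A(0)*(t(-4*2)/(-9) + 11/11))*(-7) = -(-7/(-9) + 11/11)*(-7) = -(-7*(-1/9) + 11*(1/11))*(-7) = -(7/9 + 1)*(-7) = -1*16/9*(-7) = -16/9*(-7) = 112/9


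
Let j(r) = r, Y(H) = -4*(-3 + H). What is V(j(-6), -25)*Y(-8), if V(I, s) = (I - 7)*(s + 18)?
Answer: 4004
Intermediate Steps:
Y(H) = 12 - 4*H
V(I, s) = (-7 + I)*(18 + s)
V(j(-6), -25)*Y(-8) = (-126 - 7*(-25) + 18*(-6) - 6*(-25))*(12 - 4*(-8)) = (-126 + 175 - 108 + 150)*(12 + 32) = 91*44 = 4004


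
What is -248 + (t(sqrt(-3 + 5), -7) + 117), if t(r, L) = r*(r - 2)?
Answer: -129 - 2*sqrt(2) ≈ -131.83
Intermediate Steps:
t(r, L) = r*(-2 + r)
-248 + (t(sqrt(-3 + 5), -7) + 117) = -248 + (sqrt(-3 + 5)*(-2 + sqrt(-3 + 5)) + 117) = -248 + (sqrt(2)*(-2 + sqrt(2)) + 117) = -248 + (117 + sqrt(2)*(-2 + sqrt(2))) = -131 + sqrt(2)*(-2 + sqrt(2))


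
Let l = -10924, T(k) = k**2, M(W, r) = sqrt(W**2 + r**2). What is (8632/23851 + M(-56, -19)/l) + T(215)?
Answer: 1102521107/23851 - sqrt(3497)/10924 ≈ 46225.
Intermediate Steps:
(8632/23851 + M(-56, -19)/l) + T(215) = (8632/23851 + sqrt((-56)**2 + (-19)**2)/(-10924)) + 215**2 = (8632*(1/23851) + sqrt(3136 + 361)*(-1/10924)) + 46225 = (8632/23851 + sqrt(3497)*(-1/10924)) + 46225 = (8632/23851 - sqrt(3497)/10924) + 46225 = 1102521107/23851 - sqrt(3497)/10924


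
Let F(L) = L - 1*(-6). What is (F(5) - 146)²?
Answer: 18225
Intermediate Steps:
F(L) = 6 + L (F(L) = L + 6 = 6 + L)
(F(5) - 146)² = ((6 + 5) - 146)² = (11 - 146)² = (-135)² = 18225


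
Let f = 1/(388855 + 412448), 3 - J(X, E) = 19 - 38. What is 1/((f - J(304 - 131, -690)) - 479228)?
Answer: -801303/384024462749 ≈ -2.0866e-6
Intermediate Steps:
J(X, E) = 22 (J(X, E) = 3 - (19 - 38) = 3 - 1*(-19) = 3 + 19 = 22)
f = 1/801303 ≈ 1.2480e-6
1/((f - J(304 - 131, -690)) - 479228) = 1/((1/801303 - 1*22) - 479228) = 1/((1/801303 - 22) - 479228) = 1/(-17628665/801303 - 479228) = 1/(-384024462749/801303) = -801303/384024462749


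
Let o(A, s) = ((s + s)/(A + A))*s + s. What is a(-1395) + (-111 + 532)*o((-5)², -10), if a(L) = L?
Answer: -3921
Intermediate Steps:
o(A, s) = s + s²/A (o(A, s) = ((2*s)/((2*A)))*s + s = ((2*s)*(1/(2*A)))*s + s = (s/A)*s + s = s²/A + s = s + s²/A)
a(-1395) + (-111 + 532)*o((-5)², -10) = -1395 + (-111 + 532)*(-10*((-5)² - 10)/((-5)²)) = -1395 + 421*(-10*(25 - 10)/25) = -1395 + 421*(-10*1/25*15) = -1395 + 421*(-6) = -1395 - 2526 = -3921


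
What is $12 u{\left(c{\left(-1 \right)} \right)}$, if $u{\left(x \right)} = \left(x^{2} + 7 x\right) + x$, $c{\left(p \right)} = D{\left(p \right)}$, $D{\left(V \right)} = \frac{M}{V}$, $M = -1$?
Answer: $108$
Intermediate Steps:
$D{\left(V \right)} = - \frac{1}{V}$
$c{\left(p \right)} = - \frac{1}{p}$
$u{\left(x \right)} = x^{2} + 8 x$
$12 u{\left(c{\left(-1 \right)} \right)} = 12 - \frac{1}{-1} \left(8 - \frac{1}{-1}\right) = 12 \left(-1\right) \left(-1\right) \left(8 - -1\right) = 12 \cdot 1 \left(8 + 1\right) = 12 \cdot 1 \cdot 9 = 12 \cdot 9 = 108$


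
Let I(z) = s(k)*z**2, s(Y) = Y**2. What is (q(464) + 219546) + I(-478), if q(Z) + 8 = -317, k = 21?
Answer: 100980665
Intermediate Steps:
q(Z) = -325 (q(Z) = -8 - 317 = -325)
I(z) = 441*z**2 (I(z) = 21**2*z**2 = 441*z**2)
(q(464) + 219546) + I(-478) = (-325 + 219546) + 441*(-478)**2 = 219221 + 441*228484 = 219221 + 100761444 = 100980665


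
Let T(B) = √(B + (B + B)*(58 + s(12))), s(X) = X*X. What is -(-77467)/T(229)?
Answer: 77467*√1145/10305 ≈ 254.37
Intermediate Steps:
s(X) = X²
T(B) = 9*√5*√B (T(B) = √(B + (B + B)*(58 + 12²)) = √(B + (2*B)*(58 + 144)) = √(B + (2*B)*202) = √(B + 404*B) = √(405*B) = 9*√5*√B)
-(-77467)/T(229) = -(-77467)/(9*√5*√229) = -(-77467)/(9*√1145) = -(-77467)*√1145/10305 = 77467*√1145/10305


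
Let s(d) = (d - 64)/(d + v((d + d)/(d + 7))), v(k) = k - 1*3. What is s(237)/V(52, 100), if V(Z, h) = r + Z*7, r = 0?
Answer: 10553/5238870 ≈ 0.0020144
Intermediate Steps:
V(Z, h) = 7*Z (V(Z, h) = 0 + Z*7 = 0 + 7*Z = 7*Z)
v(k) = -3 + k (v(k) = k - 3 = -3 + k)
s(d) = (-64 + d)/(-3 + d + 2*d/(7 + d)) (s(d) = (d - 64)/(d + (-3 + (d + d)/(d + 7))) = (-64 + d)/(d + (-3 + (2*d)/(7 + d))) = (-64 + d)/(d + (-3 + 2*d/(7 + d))) = (-64 + d)/(-3 + d + 2*d/(7 + d)))
s(237)/V(52, 100) = ((-64 + 237)*(7 + 237)/(-21 - 1*237 + 237*(7 + 237)))/((7*52)) = (173*244/(-21 - 237 + 237*244))/364 = (173*244/(-21 - 237 + 57828))*(1/364) = (173*244/57570)*(1/364) = ((1/57570)*173*244)*(1/364) = (21106/28785)*(1/364) = 10553/5238870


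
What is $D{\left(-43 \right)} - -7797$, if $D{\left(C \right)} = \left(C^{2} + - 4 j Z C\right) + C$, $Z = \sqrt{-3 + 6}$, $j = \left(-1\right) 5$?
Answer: $9603 - 860 \sqrt{3} \approx 8113.4$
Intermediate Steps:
$j = -5$
$Z = \sqrt{3} \approx 1.732$
$D{\left(C \right)} = C + C^{2} + 20 C \sqrt{3}$ ($D{\left(C \right)} = \left(C^{2} + \left(-4\right) \left(-5\right) \sqrt{3} C\right) + C = \left(C^{2} + 20 \sqrt{3} C\right) + C = \left(C^{2} + 20 C \sqrt{3}\right) + C = C + C^{2} + 20 C \sqrt{3}$)
$D{\left(-43 \right)} - -7797 = - 43 \left(1 - 43 + 20 \sqrt{3}\right) - -7797 = - 43 \left(-42 + 20 \sqrt{3}\right) + 7797 = \left(1806 - 860 \sqrt{3}\right) + 7797 = 9603 - 860 \sqrt{3}$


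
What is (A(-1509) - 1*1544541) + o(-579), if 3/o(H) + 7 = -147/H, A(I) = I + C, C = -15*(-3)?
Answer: -670966363/434 ≈ -1.5460e+6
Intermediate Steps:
C = 45
A(I) = 45 + I (A(I) = I + 45 = 45 + I)
o(H) = 3/(-7 - 147/H)
(A(-1509) - 1*1544541) + o(-579) = ((45 - 1509) - 1*1544541) - 3*(-579)/(147 + 7*(-579)) = (-1464 - 1544541) - 3*(-579)/(147 - 4053) = -1546005 - 3*(-579)/(-3906) = -1546005 - 3*(-579)*(-1/3906) = -1546005 - 193/434 = -670966363/434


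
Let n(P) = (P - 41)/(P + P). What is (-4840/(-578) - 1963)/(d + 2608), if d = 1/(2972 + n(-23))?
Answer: -38631492156/51544862903 ≈ -0.74947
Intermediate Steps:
n(P) = (-41 + P)/(2*P) (n(P) = (-41 + P)/((2*P)) = (-41 + P)*(1/(2*P)) = (-41 + P)/(2*P))
d = 23/68388 (d = 1/(2972 + (1/2)*(-41 - 23)/(-23)) = 1/(2972 + (1/2)*(-1/23)*(-64)) = 1/(2972 + 32/23) = 1/(68388/23) = 23/68388 ≈ 0.00033632)
(-4840/(-578) - 1963)/(d + 2608) = (-4840/(-578) - 1963)/(23/68388 + 2608) = (-4840*(-1/578) - 1963)/(178355927/68388) = (2420/289 - 1963)*(68388/178355927) = -564887/289*68388/178355927 = -38631492156/51544862903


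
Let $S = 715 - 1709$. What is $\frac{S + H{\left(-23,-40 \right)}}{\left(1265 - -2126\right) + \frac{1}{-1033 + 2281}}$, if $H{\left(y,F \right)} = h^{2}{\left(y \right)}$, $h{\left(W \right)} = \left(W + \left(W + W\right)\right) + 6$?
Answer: $\frac{530400}{604567} \approx 0.87732$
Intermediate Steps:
$h{\left(W \right)} = 6 + 3 W$ ($h{\left(W \right)} = \left(W + 2 W\right) + 6 = 3 W + 6 = 6 + 3 W$)
$S = -994$
$H{\left(y,F \right)} = \left(6 + 3 y\right)^{2}$
$\frac{S + H{\left(-23,-40 \right)}}{\left(1265 - -2126\right) + \frac{1}{-1033 + 2281}} = \frac{-994 + 9 \left(2 - 23\right)^{2}}{\left(1265 - -2126\right) + \frac{1}{-1033 + 2281}} = \frac{-994 + 9 \left(-21\right)^{2}}{\left(1265 + 2126\right) + \frac{1}{1248}} = \frac{-994 + 9 \cdot 441}{3391 + \frac{1}{1248}} = \frac{-994 + 3969}{\frac{4231969}{1248}} = 2975 \cdot \frac{1248}{4231969} = \frac{530400}{604567}$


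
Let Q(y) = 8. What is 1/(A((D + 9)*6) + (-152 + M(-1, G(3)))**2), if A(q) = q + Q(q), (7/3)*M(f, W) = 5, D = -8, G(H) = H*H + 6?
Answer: 49/1101087 ≈ 4.4502e-5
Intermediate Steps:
G(H) = 6 + H**2 (G(H) = H**2 + 6 = 6 + H**2)
M(f, W) = 15/7 (M(f, W) = (3/7)*5 = 15/7)
A(q) = 8 + q (A(q) = q + 8 = 8 + q)
1/(A((D + 9)*6) + (-152 + M(-1, G(3)))**2) = 1/((8 + (-8 + 9)*6) + (-152 + 15/7)**2) = 1/((8 + 1*6) + (-1049/7)**2) = 1/((8 + 6) + 1100401/49) = 1/(14 + 1100401/49) = 1/(1101087/49) = 49/1101087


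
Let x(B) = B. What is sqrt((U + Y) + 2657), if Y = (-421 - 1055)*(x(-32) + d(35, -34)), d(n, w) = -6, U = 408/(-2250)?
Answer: sqrt(330439605)/75 ≈ 242.37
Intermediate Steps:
U = -68/375 (U = 408*(-1/2250) = -68/375 ≈ -0.18133)
Y = 56088 (Y = (-421 - 1055)*(-32 - 6) = -1476*(-38) = 56088)
sqrt((U + Y) + 2657) = sqrt((-68/375 + 56088) + 2657) = sqrt(21032932/375 + 2657) = sqrt(22029307/375) = sqrt(330439605)/75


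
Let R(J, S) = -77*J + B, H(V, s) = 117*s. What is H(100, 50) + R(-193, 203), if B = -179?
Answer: 20532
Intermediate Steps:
R(J, S) = -179 - 77*J (R(J, S) = -77*J - 179 = -179 - 77*J)
H(100, 50) + R(-193, 203) = 117*50 + (-179 - 77*(-193)) = 5850 + (-179 + 14861) = 5850 + 14682 = 20532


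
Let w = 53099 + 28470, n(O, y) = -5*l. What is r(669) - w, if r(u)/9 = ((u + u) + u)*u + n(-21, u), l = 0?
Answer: 12002578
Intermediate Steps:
n(O, y) = 0 (n(O, y) = -5*0 = 0)
w = 81569
r(u) = 27*u**2 (r(u) = 9*(((u + u) + u)*u + 0) = 9*((2*u + u)*u + 0) = 9*((3*u)*u + 0) = 9*(3*u**2 + 0) = 9*(3*u**2) = 27*u**2)
r(669) - w = 27*669**2 - 1*81569 = 27*447561 - 81569 = 12084147 - 81569 = 12002578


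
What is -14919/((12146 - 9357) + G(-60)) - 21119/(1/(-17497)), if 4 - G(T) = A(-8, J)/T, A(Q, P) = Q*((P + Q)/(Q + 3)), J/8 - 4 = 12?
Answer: 5166247063688/13981 ≈ 3.6952e+8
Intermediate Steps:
J = 128 (J = 32 + 8*12 = 32 + 96 = 128)
A(Q, P) = Q*(P + Q)/(3 + Q) (A(Q, P) = Q*((P + Q)/(3 + Q)) = Q*(P + Q)/(3 + Q))
G(T) = 4 - 192/T (G(T) = 4 - (-8*(128 - 8)/(3 - 8))/T = 4 - (-8*120/(-5))/T = 4 - (-8*(-1/5)*120)/T = 4 - 192/T)
-14919/((12146 - 9357) + G(-60)) - 21119/(1/(-17497)) = -14919/((12146 - 9357) + (4 - 192/(-60))) - 21119/(1/(-17497)) = -14919/(2789 + (4 - 192*(-1/60))) - 21119/(-1/17497) = -14919/(2789 + (4 + 16/5)) - 21119*(-17497) = -14919/(2789 + 36/5) + 369519143 = -14919/13981/5 + 369519143 = -14919*5/13981 + 369519143 = -74595/13981 + 369519143 = 5166247063688/13981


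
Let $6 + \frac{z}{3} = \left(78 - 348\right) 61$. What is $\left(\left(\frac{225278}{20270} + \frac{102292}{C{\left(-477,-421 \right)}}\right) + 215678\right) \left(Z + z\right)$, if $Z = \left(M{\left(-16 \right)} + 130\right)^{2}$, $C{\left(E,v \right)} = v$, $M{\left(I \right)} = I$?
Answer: $- \frac{33490958698718928}{4266835} \approx -7.8491 \cdot 10^{9}$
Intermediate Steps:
$z = -49428$ ($z = -18 + 3 \left(78 - 348\right) 61 = -18 + 3 \left(\left(-270\right) 61\right) = -18 + 3 \left(-16470\right) = -18 - 49410 = -49428$)
$Z = 12996$ ($Z = \left(-16 + 130\right)^{2} = 114^{2} = 12996$)
$\left(\left(\frac{225278}{20270} + \frac{102292}{C{\left(-477,-421 \right)}}\right) + 215678\right) \left(Z + z\right) = \left(\left(\frac{225278}{20270} + \frac{102292}{-421}\right) + 215678\right) \left(12996 - 49428\right) = \left(\left(225278 \cdot \frac{1}{20270} + 102292 \left(- \frac{1}{421}\right)\right) + 215678\right) \left(-36432\right) = \left(\left(\frac{112639}{10135} - \frac{102292}{421}\right) + 215678\right) \left(-36432\right) = \left(- \frac{989308401}{4266835} + 215678\right) \left(-36432\right) = \frac{919273130729}{4266835} \left(-36432\right) = - \frac{33490958698718928}{4266835}$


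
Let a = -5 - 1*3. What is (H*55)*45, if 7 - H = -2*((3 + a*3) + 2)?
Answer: -76725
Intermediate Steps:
a = -8 (a = -5 - 3 = -8)
H = -31 (H = 7 - (-2)*((3 - 8*3) + 2) = 7 - (-2)*((3 - 24) + 2) = 7 - (-2)*(-21 + 2) = 7 - (-2)*(-19) = 7 - 1*38 = 7 - 38 = -31)
(H*55)*45 = -31*55*45 = -1705*45 = -76725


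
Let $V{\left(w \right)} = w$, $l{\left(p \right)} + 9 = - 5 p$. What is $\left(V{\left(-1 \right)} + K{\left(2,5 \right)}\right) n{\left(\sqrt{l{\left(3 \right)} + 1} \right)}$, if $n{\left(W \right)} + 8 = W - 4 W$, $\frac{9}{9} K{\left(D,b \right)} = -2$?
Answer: $24 + 9 i \sqrt{23} \approx 24.0 + 43.162 i$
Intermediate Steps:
$l{\left(p \right)} = -9 - 5 p$
$K{\left(D,b \right)} = -2$
$n{\left(W \right)} = -8 - 3 W$ ($n{\left(W \right)} = -8 + \left(W - 4 W\right) = -8 - 3 W$)
$\left(V{\left(-1 \right)} + K{\left(2,5 \right)}\right) n{\left(\sqrt{l{\left(3 \right)} + 1} \right)} = \left(-1 - 2\right) \left(-8 - 3 \sqrt{\left(-9 - 15\right) + 1}\right) = - 3 \left(-8 - 3 \sqrt{\left(-9 - 15\right) + 1}\right) = - 3 \left(-8 - 3 \sqrt{-24 + 1}\right) = - 3 \left(-8 - 3 \sqrt{-23}\right) = - 3 \left(-8 - 3 i \sqrt{23}\right) = 24 + 9 i \sqrt{23}$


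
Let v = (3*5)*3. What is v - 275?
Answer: -230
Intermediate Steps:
v = 45 (v = 15*3 = 45)
v - 275 = 45 - 275 = -230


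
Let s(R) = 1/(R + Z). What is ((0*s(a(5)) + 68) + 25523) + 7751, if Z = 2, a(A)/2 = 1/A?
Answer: 33342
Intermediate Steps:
a(A) = 2/A
s(R) = 1/(2 + R) (s(R) = 1/(R + 2) = 1/(2 + R))
((0*s(a(5)) + 68) + 25523) + 7751 = ((0/(2 + 2/5) + 68) + 25523) + 7751 = ((0/(2 + 2*(⅕)) + 68) + 25523) + 7751 = ((0/(2 + ⅖) + 68) + 25523) + 7751 = ((0/(12/5) + 68) + 25523) + 7751 = ((0*(5/12) + 68) + 25523) + 7751 = ((0 + 68) + 25523) + 7751 = (68 + 25523) + 7751 = 25591 + 7751 = 33342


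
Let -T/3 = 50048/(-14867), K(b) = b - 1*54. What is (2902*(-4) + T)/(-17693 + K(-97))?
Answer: 43106498/66321687 ≈ 0.64996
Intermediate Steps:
K(b) = -54 + b (K(b) = b - 54 = -54 + b)
T = 150144/14867 (T = -150144/(-14867) = -150144*(-1)/14867 = -3*(-50048/14867) = 150144/14867 ≈ 10.099)
(2902*(-4) + T)/(-17693 + K(-97)) = (2902*(-4) + 150144/14867)/(-17693 + (-54 - 97)) = (-11608 + 150144/14867)/(-17693 - 151) = -172425992/14867/(-17844) = -172425992/14867*(-1/17844) = 43106498/66321687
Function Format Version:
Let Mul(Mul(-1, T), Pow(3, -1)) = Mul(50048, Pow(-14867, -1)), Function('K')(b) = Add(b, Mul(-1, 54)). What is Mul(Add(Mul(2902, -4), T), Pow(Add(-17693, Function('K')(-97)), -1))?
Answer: Rational(43106498, 66321687) ≈ 0.64996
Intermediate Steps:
Function('K')(b) = Add(-54, b) (Function('K')(b) = Add(b, -54) = Add(-54, b))
T = Rational(150144, 14867) (T = Mul(-3, Mul(50048, Pow(-14867, -1))) = Mul(-3, Mul(50048, Rational(-1, 14867))) = Mul(-3, Rational(-50048, 14867)) = Rational(150144, 14867) ≈ 10.099)
Mul(Add(Mul(2902, -4), T), Pow(Add(-17693, Function('K')(-97)), -1)) = Mul(Add(Mul(2902, -4), Rational(150144, 14867)), Pow(Add(-17693, Add(-54, -97)), -1)) = Mul(Add(-11608, Rational(150144, 14867)), Pow(Add(-17693, -151), -1)) = Mul(Rational(-172425992, 14867), Pow(-17844, -1)) = Mul(Rational(-172425992, 14867), Rational(-1, 17844)) = Rational(43106498, 66321687)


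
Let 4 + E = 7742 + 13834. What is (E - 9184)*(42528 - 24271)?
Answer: 226167716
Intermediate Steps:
E = 21572 (E = -4 + (7742 + 13834) = -4 + 21576 = 21572)
(E - 9184)*(42528 - 24271) = (21572 - 9184)*(42528 - 24271) = 12388*18257 = 226167716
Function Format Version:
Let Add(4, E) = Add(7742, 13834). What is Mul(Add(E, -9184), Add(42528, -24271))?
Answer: 226167716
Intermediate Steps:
E = 21572 (E = Add(-4, Add(7742, 13834)) = Add(-4, 21576) = 21572)
Mul(Add(E, -9184), Add(42528, -24271)) = Mul(Add(21572, -9184), Add(42528, -24271)) = Mul(12388, 18257) = 226167716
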